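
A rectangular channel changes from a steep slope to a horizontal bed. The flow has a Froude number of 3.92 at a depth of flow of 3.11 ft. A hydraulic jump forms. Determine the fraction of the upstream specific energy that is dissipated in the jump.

ΔE/E₁ = 0.382 (38.2%)

Fr₁ = 3.92 (given).
From the momentum equation for a rectangular channel, y₂/y₁ = ½[√(1 + 8Fr₁²) − 1] = ½[√123.9 − 1] = 5.07.
y₂ = 5.07 × 3.11 = 15.8 ft.
E₁ = y₁(1 + Fr₁²/2) = 3.11×(1 + 3.92²/2) = 27.0 ft. ΔE = (y₂ − y₁)³/(4y₁y₂) = 10.3 ft. ΔE/E₁ = 10.3/27.0 = 0.382.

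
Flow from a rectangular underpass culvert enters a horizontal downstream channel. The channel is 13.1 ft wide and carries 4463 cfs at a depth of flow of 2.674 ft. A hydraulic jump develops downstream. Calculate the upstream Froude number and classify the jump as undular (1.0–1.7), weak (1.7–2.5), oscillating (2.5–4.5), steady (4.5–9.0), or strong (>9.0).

q = Q/b = 4463/13.1 = 340.7 ft²/s; V₁ = q/y₁ = 127.4 ft/s. Fr₁ = V₁/√(g·y₁) = 13.73.
Fr₁ = 13.73 lies in the strong range.

Fr₁ = 13.73; strong jump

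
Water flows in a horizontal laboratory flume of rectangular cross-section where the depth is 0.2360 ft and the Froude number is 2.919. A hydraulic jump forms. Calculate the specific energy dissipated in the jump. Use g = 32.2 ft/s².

Fr₁ = 2.919 (given).
Sequent-depth ratio: y₂/y₁ = ½[√(1 + 8Fr₁²) − 1] = ½[√69.164 − 1] = 3.658.
y₂ = 3.658 × 0.2360 = 0.8633 ft.
Head loss: ΔE = (y₂ − y₁)³/(4y₁y₂) = (0.8633 − 0.2360)³/(4×0.2360×0.8633) = 0.2469/0.8150 = 0.3029 ft.

ΔE = 0.3029 ft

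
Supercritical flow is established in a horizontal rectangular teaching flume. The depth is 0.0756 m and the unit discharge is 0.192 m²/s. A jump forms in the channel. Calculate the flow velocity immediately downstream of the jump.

V₁ = q/y₁ = 0.192/0.0756 = 2.54 m/s. Fr₁ = V₁/√(g·y₁) = 2.54/√(9.81×0.0756) = 2.95.
Sequent-depth ratio: y₂/y₁ = ½[√(1 + 8Fr₁²) − 1] = ½[√70.58 − 1] = 3.70.
y₂ = 3.70 × 0.0756 = 0.280 m.
V₂ = q/y₂ = 0.192/0.280 = 0.686 m/s.

V₂ = 0.686 m/s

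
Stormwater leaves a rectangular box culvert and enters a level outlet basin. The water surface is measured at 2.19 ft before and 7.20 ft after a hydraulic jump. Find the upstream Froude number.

Fr₁ = 2.65

For a rectangular channel the momentum equation gives q² = ½·g·y₁·y₂·(y₁ + y₂) = ½×32.2×2.19×7.20×9.39 = 2384.
q = √2384 = 48.8 ft²/s.
V₁ = q/y₁ = 22.3 ft/s; Fr₁ = V₁/√(g·y₁) = 2.65.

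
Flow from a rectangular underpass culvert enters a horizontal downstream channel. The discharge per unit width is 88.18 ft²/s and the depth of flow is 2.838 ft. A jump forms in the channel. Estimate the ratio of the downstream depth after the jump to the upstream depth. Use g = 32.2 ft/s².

V₁ = q/y₁ = 88.18/2.838 = 31.07 ft/s. Fr₁ = V₁/√(g·y₁) = 31.07/√(32.2×2.838) = 3.250.
From the momentum equation for a rectangular channel, y₂/y₁ = ½[√(1 + 8Fr₁²) − 1] = ½[√85.516 − 1] = 4.124.

y₂/y₁ = 4.124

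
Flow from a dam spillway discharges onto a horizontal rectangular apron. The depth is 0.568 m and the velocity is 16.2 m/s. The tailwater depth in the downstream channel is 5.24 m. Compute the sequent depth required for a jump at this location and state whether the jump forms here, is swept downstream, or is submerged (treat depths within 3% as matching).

Fr₁ = V₁/√(g·y₁) = 16.2/√(9.81×0.568) = 6.86.
Sequent-depth ratio: y₂/y₁ = ½[√(1 + 8Fr₁²) − 1] = ½[√377.8 − 1] = 9.22.
y₂ = 9.22 × 0.568 = 5.24 m.
Tailwater y_tw = 5.24 m: y_tw ≈ y₂, so the jump forms here.

y₂ = 5.24 m; the jump forms here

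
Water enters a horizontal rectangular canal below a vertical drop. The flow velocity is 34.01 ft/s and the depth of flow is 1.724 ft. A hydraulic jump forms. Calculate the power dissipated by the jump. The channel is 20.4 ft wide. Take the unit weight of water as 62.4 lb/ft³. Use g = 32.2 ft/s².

P = 1205 hp

Fr₁ = V₁/√(g·y₁) = 34.01/√(32.2×1.724) = 4.565.
From the momentum equation for a rectangular channel, y₂/y₁ = ½[√(1 + 8Fr₁²) − 1] = ½[√167.69 − 1] = 5.975.
y₂ = 5.975 × 1.724 = 10.30 ft.
q = V₁·y₁ = 34.01 × 1.724 = 58.63 ft²/s. V₂ = q/y₂ = 58.63/10.30 = 5.692 ft/s. E₁ = y₁ + V₁²/2g = 19.68 ft; E₂ = y₂ + V₂²/2g = 10.80 ft. ΔE = E₁ − E₂ = 8.881 ft.
Q = q·b = 58.63 × 20.4 = 1196 cfs. P = γ·Q·ΔE/550 = 62.4 × 1196 × 8.881 / 550 = 1205 hp.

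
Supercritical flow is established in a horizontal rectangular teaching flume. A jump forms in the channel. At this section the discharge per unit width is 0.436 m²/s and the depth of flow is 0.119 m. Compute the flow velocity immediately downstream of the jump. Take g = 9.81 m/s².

V₁ = q/y₁ = 0.436/0.119 = 3.66 m/s. Fr₁ = V₁/√(g·y₁) = 3.66/√(9.81×0.119) = 3.39.
By Bélanger, y₂/y₁ = ½[√(1 + 8Fr₁²) − 1] = ½[√92.99 − 1] = 4.32.
y₂ = 4.32 × 0.119 = 0.514 m.
V₂ = q/y₂ = 0.436/0.514 = 0.848 m/s.

V₂ = 0.848 m/s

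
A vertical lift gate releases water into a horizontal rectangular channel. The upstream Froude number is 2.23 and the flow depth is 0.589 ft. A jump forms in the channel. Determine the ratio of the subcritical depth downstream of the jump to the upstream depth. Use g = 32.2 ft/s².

y₂/y₁ = 2.69

Fr₁ = 2.23 (given).
Sequent-depth ratio: y₂/y₁ = ½[√(1 + 8Fr₁²) − 1] = ½[√40.78 − 1] = 2.69.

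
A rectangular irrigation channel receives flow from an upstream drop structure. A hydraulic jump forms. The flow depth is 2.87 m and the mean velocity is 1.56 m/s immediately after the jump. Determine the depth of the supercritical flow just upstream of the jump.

y₁ = 0.431 m

Fr₂ = V₂/√(g·y₂) = 1.56/√(9.81×2.87) = 0.294.
Since the conjugate-depth ratio holds either way, y₁/y₂ = ½[√(1 + 8Fr₂²) − 1] = ½[√1.691 − 1] = 0.150.
y₁ = 0.150 × 2.87 = 0.431 m.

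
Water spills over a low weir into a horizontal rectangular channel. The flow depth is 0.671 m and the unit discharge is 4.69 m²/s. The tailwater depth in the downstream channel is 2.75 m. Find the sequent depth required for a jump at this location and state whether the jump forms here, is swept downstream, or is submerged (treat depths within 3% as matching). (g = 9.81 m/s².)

V₁ = q/y₁ = 4.69/0.671 = 6.99 m/s. Fr₁ = V₁/√(g·y₁) = 6.99/√(9.81×0.671) = 2.72.
Conjugate-depth relation: y₂/y₁ = ½[√(1 + 8Fr₁²) − 1] = ½[√60.37 − 1] = 3.39.
y₂ = 3.39 × 0.671 = 2.27 m.
Tailwater y_tw = 2.75 m: y_tw > y₂, so the jump is submerged.

y₂ = 2.27 m; the jump is submerged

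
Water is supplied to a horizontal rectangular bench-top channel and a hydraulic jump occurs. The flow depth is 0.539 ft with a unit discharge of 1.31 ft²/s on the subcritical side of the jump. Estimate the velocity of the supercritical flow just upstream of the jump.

V₁ = 5.23 ft/s

V₂ = q/y₂ = 1.31/0.539 = 2.43 ft/s; Fr₂ = V₂/√(g·y₂) = 0.583.
Applying the sequent-depth relation in reverse, y₁/y₂ = ½[√(1 + 8Fr₂²) − 1] = ½[√3.723 − 1] = 0.465.
y₁ = 0.465 × 0.539 = 0.250 ft.
V₁ = q/y₁ = 1.31/0.250 = 5.23 ft/s.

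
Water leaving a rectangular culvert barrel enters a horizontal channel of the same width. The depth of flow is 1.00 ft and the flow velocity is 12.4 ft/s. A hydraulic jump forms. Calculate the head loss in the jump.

Fr₁ = V₁/√(g·y₁) = 12.4/√(32.2×1.00) = 2.19.
Bélanger equation: y₂/y₁ = ½[√(1 + 8Fr₁²) − 1] = ½[√39.20 − 1] = 2.63.
y₂ = 2.63 × 1.00 = 2.63 ft.
Head loss: ΔE = (y₂ − y₁)³/(4y₁y₂) = (2.63 − 1.00)³/(4×1.00×2.63) = 4.34/10.5 = 0.412 ft.

ΔE = 0.412 ft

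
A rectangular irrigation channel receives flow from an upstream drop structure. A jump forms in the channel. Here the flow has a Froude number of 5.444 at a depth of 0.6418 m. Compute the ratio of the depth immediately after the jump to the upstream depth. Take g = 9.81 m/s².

Fr₁ = 5.444 (given).
By Bélanger, y₂/y₁ = ½[√(1 + 8Fr₁²) − 1] = ½[√238.10 − 1] = 7.215.

y₂/y₁ = 7.215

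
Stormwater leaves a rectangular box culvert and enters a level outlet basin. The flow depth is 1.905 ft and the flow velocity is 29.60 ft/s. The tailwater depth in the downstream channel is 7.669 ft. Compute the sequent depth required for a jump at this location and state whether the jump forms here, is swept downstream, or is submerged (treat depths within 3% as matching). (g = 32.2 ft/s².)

y₂ = 9.274 ft; the jump is swept downstream

Fr₁ = V₁/√(g·y₁) = 29.60/√(32.2×1.905) = 3.779.
From the momentum equation for a rectangular channel, y₂/y₁ = ½[√(1 + 8Fr₁²) − 1] = ½[√115.27 − 1] = 4.868.
y₂ = 4.868 × 1.905 = 9.274 ft.
Tailwater y_tw = 7.669 ft: y_tw < y₂, so the jump is swept downstream.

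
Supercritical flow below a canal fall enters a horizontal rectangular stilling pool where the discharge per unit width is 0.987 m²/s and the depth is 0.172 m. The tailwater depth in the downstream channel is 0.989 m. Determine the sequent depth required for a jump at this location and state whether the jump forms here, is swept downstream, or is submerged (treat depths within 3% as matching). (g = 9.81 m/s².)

y₂ = 0.992 m; the jump forms here

V₁ = q/y₁ = 0.987/0.172 = 5.74 m/s. Fr₁ = V₁/√(g·y₁) = 5.74/√(9.81×0.172) = 4.42.
Sequent-depth ratio: y₂/y₁ = ½[√(1 + 8Fr₁²) − 1] = ½[√157.1 − 1] = 5.77.
y₂ = 5.77 × 0.172 = 0.992 m.
Tailwater y_tw = 0.989 m: y_tw ≈ y₂, so the jump forms here.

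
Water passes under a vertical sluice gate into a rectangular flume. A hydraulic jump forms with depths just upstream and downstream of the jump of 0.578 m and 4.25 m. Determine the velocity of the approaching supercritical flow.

V₁ = 13.2 m/s

For a rectangular channel the momentum equation gives q² = ½·g·y₁·y₂·(y₁ + y₂) = ½×9.81×0.578×4.25×4.83 = 58.2.
q = √58.2 = 7.63 m²/s.
V₁ = q/y₁ = 7.63/0.578 = 13.2 m/s.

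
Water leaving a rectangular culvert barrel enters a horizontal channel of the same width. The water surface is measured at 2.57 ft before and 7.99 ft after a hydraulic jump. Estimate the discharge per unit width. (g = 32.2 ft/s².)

For a rectangular channel the momentum equation gives q² = ½·g·y₁·y₂·(y₁ + y₂) = ½×32.2×2.57×7.99×10.6 = 3491.
q = √3491 = 59.1 ft²/s.

q = 59.1 ft²/s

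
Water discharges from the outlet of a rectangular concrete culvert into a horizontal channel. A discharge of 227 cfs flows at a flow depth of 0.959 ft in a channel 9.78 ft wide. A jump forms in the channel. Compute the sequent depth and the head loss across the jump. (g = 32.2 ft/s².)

q = Q/b = 227/9.78 = 23.2 ft²/s; V₁ = q/y₁ = 24.2 ft/s. Fr₁ = V₁/√(g·y₁) = 4.36.
By Bélanger, y₂/y₁ = ½[√(1 + 8Fr₁²) − 1] = ½[√152.8 − 1] = 5.68.
y₂ = 5.68 × 0.959 = 5.45 ft.
V₂ = q/y₂ = 23.2/5.45 = 4.26 ft/s. E₁ = y₁ + V₁²/2g = 10.1 ft; E₂ = y₂ + V₂²/2g = 5.73 ft. ΔE = E₁ − E₂ = 4.33 ft.

y₂ = 5.45 ft; ΔE = 4.33 ft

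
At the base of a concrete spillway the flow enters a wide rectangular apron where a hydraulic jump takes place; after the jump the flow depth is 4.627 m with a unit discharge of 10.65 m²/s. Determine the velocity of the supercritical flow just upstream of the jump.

V₁ = 11.79 m/s

V₂ = q/y₂ = 10.65/4.627 = 2.302 m/s; Fr₂ = V₂/√(g·y₂) = 0.3416.
The Bélanger relation is symmetric: y₁/y₂ = ½[√(1 + 8Fr₂²) − 1] = ½[√1.9337 − 1] = 0.1953.
y₁ = 0.1953 × 4.627 = 0.9036 m.
V₁ = q/y₁ = 10.65/0.9036 = 11.79 m/s.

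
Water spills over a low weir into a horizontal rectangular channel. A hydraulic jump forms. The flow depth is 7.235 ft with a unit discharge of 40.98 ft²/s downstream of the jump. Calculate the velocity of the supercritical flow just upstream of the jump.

V₂ = q/y₂ = 40.98/7.235 = 5.664 ft/s; Fr₂ = V₂/√(g·y₂) = 0.3711.
The Bélanger relation is symmetric: y₁/y₂ = ½[√(1 + 8Fr₂²) − 1] = ½[√2.1017 − 1] = 0.2249.
y₁ = 0.2249 × 7.235 = 1.627 ft.
V₁ = q/y₁ = 40.98/1.627 = 25.19 ft/s.

V₁ = 25.19 ft/s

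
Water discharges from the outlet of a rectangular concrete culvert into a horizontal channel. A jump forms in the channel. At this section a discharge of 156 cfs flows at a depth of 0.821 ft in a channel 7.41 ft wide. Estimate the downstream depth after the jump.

q = Q/b = 156/7.41 = 21.1 ft²/s; V₁ = q/y₁ = 25.6 ft/s. Fr₁ = V₁/√(g·y₁) = 4.99.
Conjugate-depth relation: y₂/y₁ = ½[√(1 + 8Fr₁²) − 1] = ½[√200.0 − 1] = 6.57.
y₂ = 6.57 × 0.821 = 5.39 ft.

y₂ = 5.39 ft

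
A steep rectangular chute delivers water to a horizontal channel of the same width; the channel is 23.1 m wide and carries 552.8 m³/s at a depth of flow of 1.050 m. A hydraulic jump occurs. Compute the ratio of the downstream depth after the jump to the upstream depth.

y₂/y₁ = 9.555

q = Q/b = 552.8/23.1 = 23.93 m²/s; V₁ = q/y₁ = 22.79 m/s. Fr₁ = V₁/√(g·y₁) = 7.101.
By Bélanger, y₂/y₁ = ½[√(1 + 8Fr₁²) − 1] = ½[√404.43 − 1] = 9.555.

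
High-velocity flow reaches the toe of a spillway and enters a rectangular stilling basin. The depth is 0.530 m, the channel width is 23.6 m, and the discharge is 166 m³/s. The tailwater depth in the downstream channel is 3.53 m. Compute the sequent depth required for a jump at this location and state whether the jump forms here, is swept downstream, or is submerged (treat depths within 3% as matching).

y₂ = 4.11 m; the jump is swept downstream

q = Q/b = 166/23.6 = 7.03 m²/s; V₁ = q/y₁ = 13.3 m/s. Fr₁ = V₁/√(g·y₁) = 5.82.
Bélanger equation: y₂/y₁ = ½[√(1 + 8Fr₁²) − 1] = ½[√272.0 − 1] = 7.75.
y₂ = 7.75 × 0.530 = 4.11 m.
Tailwater y_tw = 3.53 m: y_tw < y₂, so the jump is swept downstream.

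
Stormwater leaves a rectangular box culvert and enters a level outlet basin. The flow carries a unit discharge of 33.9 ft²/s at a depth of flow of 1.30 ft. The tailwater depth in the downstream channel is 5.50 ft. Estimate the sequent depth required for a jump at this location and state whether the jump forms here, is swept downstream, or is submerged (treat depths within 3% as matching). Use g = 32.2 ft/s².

y₂ = 6.79 ft; the jump is swept downstream

V₁ = q/y₁ = 33.9/1.30 = 26.1 ft/s. Fr₁ = V₁/√(g·y₁) = 26.1/√(32.2×1.30) = 4.03.
Conjugate-depth relation: y₂/y₁ = ½[√(1 + 8Fr₁²) − 1] = ½[√131.0 − 1] = 5.22.
y₂ = 5.22 × 1.30 = 6.79 ft.
Tailwater y_tw = 5.50 ft: y_tw < y₂, so the jump is swept downstream.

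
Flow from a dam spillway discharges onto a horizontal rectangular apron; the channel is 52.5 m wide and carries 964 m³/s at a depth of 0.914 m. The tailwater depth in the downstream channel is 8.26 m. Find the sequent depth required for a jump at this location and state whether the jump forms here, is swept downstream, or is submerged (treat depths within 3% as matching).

y₂ = 8.23 m; the jump forms here

q = Q/b = 964/52.5 = 18.4 m²/s; V₁ = q/y₁ = 20.1 m/s. Fr₁ = V₁/√(g·y₁) = 6.71.
Sequent-depth ratio: y₂/y₁ = ½[√(1 + 8Fr₁²) − 1] = ½[√361.1 − 1] = 9.00.
y₂ = 9.00 × 0.914 = 8.23 m.
Tailwater y_tw = 8.26 m: y_tw ≈ y₂, so the jump forms here.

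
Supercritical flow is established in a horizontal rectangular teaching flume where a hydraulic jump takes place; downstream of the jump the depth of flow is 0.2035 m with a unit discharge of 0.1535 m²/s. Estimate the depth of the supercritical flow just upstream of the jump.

y₁ = 0.08253 m

V₂ = q/y₂ = 0.1535/0.2035 = 0.7543 m/s; Fr₂ = V₂/√(g·y₂) = 0.5339.
Since the conjugate-depth ratio holds either way, y₁/y₂ = ½[√(1 + 8Fr₂²) − 1] = ½[√3.2801 − 1] = 0.4055.
y₁ = 0.4055 × 0.2035 = 0.08253 m.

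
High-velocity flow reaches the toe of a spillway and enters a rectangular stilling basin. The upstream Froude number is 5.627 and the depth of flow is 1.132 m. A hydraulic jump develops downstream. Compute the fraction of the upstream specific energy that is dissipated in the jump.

ΔE/E₁ = 0.539 (53.9%)

Fr₁ = 5.627 (given).
Conjugate-depth relation: y₂/y₁ = ½[√(1 + 8Fr₁²) − 1] = ½[√254.31 − 1] = 7.473.
y₂ = 7.473 × 1.132 = 8.460 m.
E₁ = y₁(1 + Fr₁²/2) = 1.132×(1 + 5.627²/2) = 19.05 m. ΔE = (y₂ − y₁)³/(4y₁y₂) = 10.27 m. ΔE/E₁ = 10.27/19.05 = 0.539.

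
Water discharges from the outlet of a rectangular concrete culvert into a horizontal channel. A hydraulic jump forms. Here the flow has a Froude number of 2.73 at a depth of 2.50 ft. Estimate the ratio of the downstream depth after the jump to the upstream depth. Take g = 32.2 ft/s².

y₂/y₁ = 3.39

Fr₁ = 2.73 (given).
Sequent-depth ratio: y₂/y₁ = ½[√(1 + 8Fr₁²) − 1] = ½[√60.62 − 1] = 3.39.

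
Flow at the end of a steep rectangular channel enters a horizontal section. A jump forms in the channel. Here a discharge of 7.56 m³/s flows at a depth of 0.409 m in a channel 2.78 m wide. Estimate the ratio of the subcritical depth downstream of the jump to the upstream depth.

y₂/y₁ = 4.22

q = Q/b = 7.56/2.78 = 2.72 m²/s; V₁ = q/y₁ = 6.65 m/s. Fr₁ = V₁/√(g·y₁) = 3.32.
Bélanger equation: y₂/y₁ = ½[√(1 + 8Fr₁²) − 1] = ½[√89.15 − 1] = 4.22.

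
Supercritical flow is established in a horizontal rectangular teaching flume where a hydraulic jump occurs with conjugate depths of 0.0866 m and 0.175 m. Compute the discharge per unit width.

For a rectangular channel the momentum equation gives q² = ½·g·y₁·y₂·(y₁ + y₂) = ½×9.81×0.0866×0.175×0.262 = 0.0194.
q = √0.0194 = 0.139 m²/s.

q = 0.139 m²/s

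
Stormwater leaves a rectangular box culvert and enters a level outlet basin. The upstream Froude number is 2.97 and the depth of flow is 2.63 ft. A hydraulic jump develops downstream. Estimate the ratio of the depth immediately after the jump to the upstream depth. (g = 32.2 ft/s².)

y₂/y₁ = 3.73

Fr₁ = 2.97 (given).
Conjugate-depth relation: y₂/y₁ = ½[√(1 + 8Fr₁²) − 1] = ½[√71.57 − 1] = 3.73.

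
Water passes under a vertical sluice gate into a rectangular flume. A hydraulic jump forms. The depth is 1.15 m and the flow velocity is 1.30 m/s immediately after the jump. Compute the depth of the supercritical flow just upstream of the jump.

Fr₂ = V₂/√(g·y₂) = 1.30/√(9.81×1.15) = 0.387.
From the momentum equation (using Fr₂), y₁/y₂ = ½[√(1 + 8Fr₂²) − 1] = ½[√2.198 − 1] = 0.241.
y₁ = 0.241 × 1.15 = 0.278 m.

y₁ = 0.278 m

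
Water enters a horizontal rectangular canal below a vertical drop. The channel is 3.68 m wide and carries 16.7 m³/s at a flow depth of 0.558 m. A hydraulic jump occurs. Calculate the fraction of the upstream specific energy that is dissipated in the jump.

q = Q/b = 16.7/3.68 = 4.54 m²/s; V₁ = q/y₁ = 8.13 m/s. Fr₁ = V₁/√(g·y₁) = 3.48.
Bélanger equation: y₂/y₁ = ½[√(1 + 8Fr₁²) − 1] = ½[√97.66 − 1] = 4.44.
y₂ = 4.44 × 0.558 = 2.48 m.
E₁ = y₁ + V₁²/2g = 3.93 m. ΔE = (y₂ − y₁)³/(4y₁y₂) = 1.28 m. ΔE/E₁ = 1.28/3.93 = 0.326.

ΔE/E₁ = 0.326 (32.6%)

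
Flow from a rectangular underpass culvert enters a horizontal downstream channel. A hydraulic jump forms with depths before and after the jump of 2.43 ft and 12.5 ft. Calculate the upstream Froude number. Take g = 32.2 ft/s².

Fr₁ = 3.98

For a rectangular channel the momentum equation gives q² = ½·g·y₁·y₂·(y₁ + y₂) = ½×32.2×2.43×12.5×14.9 = 7301.
q = √7301 = 85.4 ft²/s.
V₁ = q/y₁ = 35.2 ft/s; Fr₁ = V₁/√(g·y₁) = 3.98.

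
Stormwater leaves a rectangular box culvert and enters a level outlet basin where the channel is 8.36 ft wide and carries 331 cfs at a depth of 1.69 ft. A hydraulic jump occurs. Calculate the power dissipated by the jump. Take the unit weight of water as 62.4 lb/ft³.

P = 109 hp

q = Q/b = 331/8.36 = 39.6 ft²/s; V₁ = q/y₁ = 23.4 ft/s. Fr₁ = V₁/√(g·y₁) = 3.18.
Sequent-depth ratio: y₂/y₁ = ½[√(1 + 8Fr₁²) − 1] = ½[√81.69 − 1] = 4.02.
y₂ = 4.02 × 1.69 = 6.79 ft.
Head loss: ΔE = (y₂ − y₁)³/(4y₁y₂) = (6.79 − 1.69)³/(4×1.69×6.79) = 133/45.9 = 2.89 ft.
P = γ·Q·ΔE/550 = 62.4 × 331 × 2.89 / 550 = 109 hp.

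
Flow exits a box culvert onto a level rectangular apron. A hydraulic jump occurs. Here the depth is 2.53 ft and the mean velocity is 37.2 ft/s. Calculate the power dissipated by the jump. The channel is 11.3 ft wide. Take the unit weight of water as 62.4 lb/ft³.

Fr₁ = V₁/√(g·y₁) = 37.2/√(32.2×2.53) = 4.12.
Bélanger equation: y₂/y₁ = ½[√(1 + 8Fr₁²) − 1] = ½[√136.9 − 1] = 5.35.
y₂ = 5.35 × 2.53 = 13.5 ft.
Head loss: ΔE = (y₂ − y₁)³/(4y₁y₂) = (13.5 − 2.53)³/(4×2.53×13.5) = 1333/137 = 9.73 ft.
q = V₁·y₁ = 37.2 × 2.53 = 94.1 ft²/s. Q = q·b = 94.1 × 11.3 = 1064 cfs. P = γ·Q·ΔE/550 = 62.4 × 1064 × 9.73 / 550 = 1174 hp.

P = 1174 hp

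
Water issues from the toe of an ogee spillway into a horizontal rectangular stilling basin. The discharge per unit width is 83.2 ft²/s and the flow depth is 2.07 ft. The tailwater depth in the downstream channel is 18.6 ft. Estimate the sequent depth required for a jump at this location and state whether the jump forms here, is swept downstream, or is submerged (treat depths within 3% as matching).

V₁ = q/y₁ = 83.2/2.07 = 40.2 ft/s. Fr₁ = V₁/√(g·y₁) = 40.2/√(32.2×2.07) = 4.92.
Bélanger equation: y₂/y₁ = ½[√(1 + 8Fr₁²) − 1] = ½[√194.9 − 1] = 6.48.
y₂ = 6.48 × 2.07 = 13.4 ft.
Tailwater y_tw = 18.6 ft: y_tw > y₂, so the jump is submerged.

y₂ = 13.4 ft; the jump is submerged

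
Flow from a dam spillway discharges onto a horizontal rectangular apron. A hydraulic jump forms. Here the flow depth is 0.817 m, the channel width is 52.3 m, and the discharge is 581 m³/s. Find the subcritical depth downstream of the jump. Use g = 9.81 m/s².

q = Q/b = 581/52.3 = 11.1 m²/s; V₁ = q/y₁ = 13.6 m/s. Fr₁ = V₁/√(g·y₁) = 4.80.
From the momentum equation for a rectangular channel, y₂/y₁ = ½[√(1 + 8Fr₁²) − 1] = ½[√185.5 − 1] = 6.31.
y₂ = 6.31 × 0.817 = 5.16 m.

y₂ = 5.16 m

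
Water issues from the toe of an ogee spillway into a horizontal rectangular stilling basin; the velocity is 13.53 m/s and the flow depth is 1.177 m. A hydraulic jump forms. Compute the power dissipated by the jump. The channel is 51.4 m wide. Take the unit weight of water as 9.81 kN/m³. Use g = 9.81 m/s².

P = 32847 kW

Fr₁ = V₁/√(g·y₁) = 13.53/√(9.81×1.177) = 3.982.
Bélanger equation: y₂/y₁ = ½[√(1 + 8Fr₁²) − 1] = ½[√127.84 − 1] = 5.153.
y₂ = 5.153 × 1.177 = 6.065 m.
q = V₁·y₁ = 13.53 × 1.177 = 15.92 m²/s. V₂ = q/y₂ = 15.92/6.065 = 2.626 m/s. E₁ = y₁ + V₁²/2g = 10.51 m; E₂ = y₂ + V₂²/2g = 6.417 m. ΔE = E₁ − E₂ = 4.091 m.
Q = q·b = 15.92 × 51.4 = 818.5 m³/s. P = γ·Q·ΔE = 9.81 × 818.5 × 4.091 = 32847 kW.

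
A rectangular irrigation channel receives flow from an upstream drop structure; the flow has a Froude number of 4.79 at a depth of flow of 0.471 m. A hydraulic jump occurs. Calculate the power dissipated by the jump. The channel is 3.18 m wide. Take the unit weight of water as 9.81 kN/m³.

Fr₁ = 4.79 (given).
Conjugate-depth relation: y₂/y₁ = ½[√(1 + 8Fr₁²) − 1] = ½[√184.6 − 1] = 6.29.
y₂ = 6.29 × 0.471 = 2.96 m.
V₁ = Fr₁·√(g·y₁) = 4.79×√(9.81×0.471) = 10.3 m/s; q = V₁·y₁ = 4.85 m²/s. V₂ = q/y₂ = 4.85/2.96 = 1.64 m/s. E₁ = y₁ + V₁²/2g = 5.87 m; E₂ = y₂ + V₂²/2g = 3.10 m. ΔE = E₁ − E₂ = 2.77 m.
Q = q·b = 4.85 × 3.18 = 15.4 m³/s. P = γ·Q·ΔE = 9.81 × 15.4 × 2.77 = 420 kW.

P = 420 kW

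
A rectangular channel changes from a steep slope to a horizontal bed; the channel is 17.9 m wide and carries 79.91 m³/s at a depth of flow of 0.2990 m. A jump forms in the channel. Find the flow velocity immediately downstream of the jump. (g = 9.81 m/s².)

V₂ = 1.261 m/s

q = Q/b = 79.91/17.9 = 4.464 m²/s; V₁ = q/y₁ = 14.93 m/s. Fr₁ = V₁/√(g·y₁) = 8.718.
Bélanger equation: y₂/y₁ = ½[√(1 + 8Fr₁²) − 1] = ½[√609.00 − 1] = 11.84.
y₂ = 11.84 × 0.2990 = 3.540 m.
V₂ = q/y₂ = 4.464/3.540 = 1.261 m/s.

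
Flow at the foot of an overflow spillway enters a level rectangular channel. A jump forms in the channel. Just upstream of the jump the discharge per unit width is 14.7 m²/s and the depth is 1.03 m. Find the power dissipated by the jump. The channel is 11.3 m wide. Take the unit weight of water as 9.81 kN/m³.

P = 8253 kW

V₁ = q/y₁ = 14.7/1.03 = 14.3 m/s. Fr₁ = V₁/√(g·y₁) = 14.3/√(9.81×1.03) = 4.49.
From the momentum equation for a rectangular channel, y₂/y₁ = ½[√(1 + 8Fr₁²) − 1] = ½[√162.3 − 1] = 5.87.
y₂ = 5.87 × 1.03 = 6.05 m.
V₂ = q/y₂ = 14.7/6.05 = 2.43 m/s. E₁ = y₁ + V₁²/2g = 11.4 m; E₂ = y₂ + V₂²/2g = 6.35 m. ΔE = E₁ − E₂ = 5.06 m.
Q = q·b = 14.7 × 11.3 = 166 m³/s. P = γ·Q·ΔE = 9.81 × 166 × 5.06 = 8253 kW.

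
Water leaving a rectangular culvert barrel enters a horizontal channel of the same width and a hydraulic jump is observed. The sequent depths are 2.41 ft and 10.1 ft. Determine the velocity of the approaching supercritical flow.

V₁ = 29.1 ft/s

For a rectangular channel the momentum equation gives q² = ½·g·y₁·y₂·(y₁ + y₂) = ½×32.2×2.41×10.1×12.5 = 4903.
q = √4903 = 70.0 ft²/s.
V₁ = q/y₁ = 70.0/2.41 = 29.1 ft/s.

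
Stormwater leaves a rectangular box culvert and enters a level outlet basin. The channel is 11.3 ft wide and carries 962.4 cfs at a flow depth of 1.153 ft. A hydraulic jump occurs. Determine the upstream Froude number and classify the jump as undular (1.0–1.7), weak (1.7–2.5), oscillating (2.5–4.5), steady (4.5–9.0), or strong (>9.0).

q = Q/b = 962.4/11.3 = 85.17 ft²/s; V₁ = q/y₁ = 73.87 ft/s. Fr₁ = V₁/√(g·y₁) = 12.12.
Fr₁ = 12.12 lies in the strong range.

Fr₁ = 12.12; strong jump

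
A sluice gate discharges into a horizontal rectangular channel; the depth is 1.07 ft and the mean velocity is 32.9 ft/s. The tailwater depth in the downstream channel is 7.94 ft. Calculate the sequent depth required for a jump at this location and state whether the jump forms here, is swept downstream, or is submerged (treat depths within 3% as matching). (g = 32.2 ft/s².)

y₂ = 7.96 ft; the jump forms here

Fr₁ = V₁/√(g·y₁) = 32.9/√(32.2×1.07) = 5.61.
From the momentum equation for a rectangular channel, y₂/y₁ = ½[√(1 + 8Fr₁²) − 1] = ½[√252.3 − 1] = 7.44.
y₂ = 7.44 × 1.07 = 7.96 ft.
Tailwater y_tw = 7.94 ft: y_tw ≈ y₂, so the jump forms here.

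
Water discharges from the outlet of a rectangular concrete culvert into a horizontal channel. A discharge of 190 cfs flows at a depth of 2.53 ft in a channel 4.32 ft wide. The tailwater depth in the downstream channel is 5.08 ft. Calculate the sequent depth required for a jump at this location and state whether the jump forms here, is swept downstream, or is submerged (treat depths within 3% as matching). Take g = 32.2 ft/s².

y₂ = 5.74 ft; the jump is swept downstream

q = Q/b = 190/4.32 = 44.0 ft²/s; V₁ = q/y₁ = 17.4 ft/s. Fr₁ = V₁/√(g·y₁) = 1.93.
From the momentum equation for a rectangular channel, y₂/y₁ = ½[√(1 + 8Fr₁²) − 1] = ½[√30.68 − 1] = 2.27.
y₂ = 2.27 × 2.53 = 5.74 ft.
Tailwater y_tw = 5.08 ft: y_tw < y₂, so the jump is swept downstream.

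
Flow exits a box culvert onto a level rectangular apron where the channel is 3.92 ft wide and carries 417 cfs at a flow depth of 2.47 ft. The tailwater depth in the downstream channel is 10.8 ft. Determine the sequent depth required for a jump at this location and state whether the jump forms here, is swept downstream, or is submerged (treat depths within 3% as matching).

q = Q/b = 417/3.92 = 106 ft²/s; V₁ = q/y₁ = 43.1 ft/s. Fr₁ = V₁/√(g·y₁) = 4.83.
Conjugate-depth relation: y₂/y₁ = ½[√(1 + 8Fr₁²) − 1] = ½[√187.6 − 1] = 6.35.
y₂ = 6.35 × 2.47 = 15.7 ft.
Tailwater y_tw = 10.8 ft: y_tw < y₂, so the jump is swept downstream.

y₂ = 15.7 ft; the jump is swept downstream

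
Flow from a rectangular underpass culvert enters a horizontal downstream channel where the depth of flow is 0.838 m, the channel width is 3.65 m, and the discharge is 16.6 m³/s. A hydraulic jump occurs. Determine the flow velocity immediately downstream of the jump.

V₂ = 2.44 m/s

q = Q/b = 16.6/3.65 = 4.55 m²/s; V₁ = q/y₁ = 5.43 m/s. Fr₁ = V₁/√(g·y₁) = 1.89.
From the momentum equation for a rectangular channel, y₂/y₁ = ½[√(1 + 8Fr₁²) − 1] = ½[√29.66 − 1] = 2.22.
y₂ = 2.22 × 0.838 = 1.86 m.
V₂ = q/y₂ = 4.55/1.86 = 2.44 m/s.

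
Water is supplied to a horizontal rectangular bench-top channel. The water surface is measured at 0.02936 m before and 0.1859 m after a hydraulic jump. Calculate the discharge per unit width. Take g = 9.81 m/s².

q = 0.07591 m²/s

For a rectangular channel the momentum equation gives q² = ½·g·y₁·y₂·(y₁ + y₂) = ½×9.81×0.02936×0.1859×0.2153 = 0.005763.
q = √0.005763 = 0.07591 m²/s.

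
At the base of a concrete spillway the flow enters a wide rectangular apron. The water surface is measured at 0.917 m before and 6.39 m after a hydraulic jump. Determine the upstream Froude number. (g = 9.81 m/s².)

For a rectangular channel the momentum equation gives q² = ½·g·y₁·y₂·(y₁ + y₂) = ½×9.81×0.917×6.39×7.31 = 210.
q = √210 = 14.5 m²/s.
V₁ = q/y₁ = 15.8 m/s; Fr₁ = V₁/√(g·y₁) = 5.27.

Fr₁ = 5.27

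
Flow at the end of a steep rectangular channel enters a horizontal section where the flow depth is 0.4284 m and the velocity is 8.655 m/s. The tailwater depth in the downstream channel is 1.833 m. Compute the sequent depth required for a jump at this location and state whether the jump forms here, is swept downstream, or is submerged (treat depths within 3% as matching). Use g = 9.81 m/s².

Fr₁ = V₁/√(g·y₁) = 8.655/√(9.81×0.4284) = 4.222.
By Bélanger, y₂/y₁ = ½[√(1 + 8Fr₁²) − 1] = ½[√143.60 − 1] = 5.492.
y₂ = 5.492 × 0.4284 = 2.353 m.
Tailwater y_tw = 1.833 m: y_tw < y₂, so the jump is swept downstream.

y₂ = 2.353 m; the jump is swept downstream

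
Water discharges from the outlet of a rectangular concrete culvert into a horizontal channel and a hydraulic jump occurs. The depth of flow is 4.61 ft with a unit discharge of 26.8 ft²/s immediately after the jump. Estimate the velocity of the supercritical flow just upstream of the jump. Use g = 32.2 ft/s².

V₂ = q/y₂ = 26.8/4.61 = 5.81 ft/s; Fr₂ = V₂/√(g·y₂) = 0.477.
Since the conjugate-depth ratio holds either way, y₁/y₂ = ½[√(1 + 8Fr₂²) − 1] = ½[√2.821 − 1] = 0.340.
y₁ = 0.340 × 4.61 = 1.57 ft.
V₁ = q/y₁ = 26.8/1.57 = 17.1 ft/s.

V₁ = 17.1 ft/s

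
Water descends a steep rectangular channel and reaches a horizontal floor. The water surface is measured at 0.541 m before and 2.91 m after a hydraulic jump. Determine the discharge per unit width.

For a rectangular channel the momentum equation gives q² = ½·g·y₁·y₂·(y₁ + y₂) = ½×9.81×0.541×2.91×3.45 = 26.6.
q = √26.6 = 5.16 m²/s.

q = 5.16 m²/s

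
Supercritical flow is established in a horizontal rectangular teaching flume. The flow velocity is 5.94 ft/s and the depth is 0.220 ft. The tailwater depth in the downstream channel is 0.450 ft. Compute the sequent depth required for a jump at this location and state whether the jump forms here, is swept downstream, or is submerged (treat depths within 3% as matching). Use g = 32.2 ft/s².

y₂ = 0.593 ft; the jump is swept downstream

Fr₁ = V₁/√(g·y₁) = 5.94/√(32.2×0.220) = 2.23.
Bélanger equation: y₂/y₁ = ½[√(1 + 8Fr₁²) − 1] = ½[√40.85 − 1] = 2.70.
y₂ = 2.70 × 0.220 = 0.593 ft.
Tailwater y_tw = 0.450 ft: y_tw < y₂, so the jump is swept downstream.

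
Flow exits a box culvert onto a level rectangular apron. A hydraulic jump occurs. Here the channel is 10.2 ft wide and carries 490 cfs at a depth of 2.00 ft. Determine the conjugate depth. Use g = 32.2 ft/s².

y₂ = 7.52 ft

q = Q/b = 490/10.2 = 48.0 ft²/s; V₁ = q/y₁ = 24.0 ft/s. Fr₁ = V₁/√(g·y₁) = 2.99.
Conjugate-depth relation: y₂/y₁ = ½[√(1 + 8Fr₁²) − 1] = ½[√72.67 − 1] = 3.76.
y₂ = 3.76 × 2.00 = 7.52 ft.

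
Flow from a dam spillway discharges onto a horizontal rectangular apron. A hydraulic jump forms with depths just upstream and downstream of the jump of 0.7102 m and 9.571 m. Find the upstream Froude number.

For a rectangular channel the momentum equation gives q² = ½·g·y₁·y₂·(y₁ + y₂) = ½×9.81×0.7102×9.571×10.28 = 342.8.
q = √342.8 = 18.51 m²/s.
V₁ = q/y₁ = 26.07 m/s; Fr₁ = V₁/√(g·y₁) = 9.877.

Fr₁ = 9.877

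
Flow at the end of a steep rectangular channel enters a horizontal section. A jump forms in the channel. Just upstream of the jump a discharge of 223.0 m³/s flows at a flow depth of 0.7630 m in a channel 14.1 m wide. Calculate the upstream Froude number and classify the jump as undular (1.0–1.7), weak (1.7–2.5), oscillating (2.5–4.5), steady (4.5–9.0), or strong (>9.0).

Fr₁ = 7.576; steady jump

q = Q/b = 223.0/14.1 = 15.82 m²/s; V₁ = q/y₁ = 20.73 m/s. Fr₁ = V₁/√(g·y₁) = 7.576.
Fr₁ = 7.576 lies in the steady range.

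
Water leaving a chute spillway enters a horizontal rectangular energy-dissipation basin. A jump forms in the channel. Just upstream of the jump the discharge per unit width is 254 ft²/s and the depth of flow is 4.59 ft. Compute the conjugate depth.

V₁ = q/y₁ = 254/4.59 = 55.3 ft/s. Fr₁ = V₁/√(g·y₁) = 55.3/√(32.2×4.59) = 4.55.
Sequent-depth ratio: y₂/y₁ = ½[√(1 + 8Fr₁²) − 1] = ½[√166.8 − 1] = 5.96.
y₂ = 5.96 × 4.59 = 27.3 ft.

y₂ = 27.3 ft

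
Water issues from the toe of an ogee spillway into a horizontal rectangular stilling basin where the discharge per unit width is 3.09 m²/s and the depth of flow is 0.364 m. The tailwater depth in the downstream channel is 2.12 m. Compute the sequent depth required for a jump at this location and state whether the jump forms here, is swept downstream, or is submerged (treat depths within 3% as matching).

y₂ = 2.14 m; the jump forms here

V₁ = q/y₁ = 3.09/0.364 = 8.49 m/s. Fr₁ = V₁/√(g·y₁) = 8.49/√(9.81×0.364) = 4.49.
Conjugate-depth relation: y₂/y₁ = ½[√(1 + 8Fr₁²) − 1] = ½[√162.4 − 1] = 5.87.
y₂ = 5.87 × 0.364 = 2.14 m.
Tailwater y_tw = 2.12 m: y_tw ≈ y₂, so the jump forms here.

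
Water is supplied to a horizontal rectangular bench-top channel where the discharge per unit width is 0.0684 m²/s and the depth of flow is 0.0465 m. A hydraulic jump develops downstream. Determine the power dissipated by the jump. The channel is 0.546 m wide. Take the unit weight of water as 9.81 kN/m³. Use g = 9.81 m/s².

V₁ = q/y₁ = 0.0684/0.0465 = 1.47 m/s. Fr₁ = V₁/√(g·y₁) = 1.47/√(9.81×0.0465) = 2.18.
Sequent-depth ratio: y₂/y₁ = ½[√(1 + 8Fr₁²) − 1] = ½[√38.95 − 1] = 2.62.
y₂ = 2.62 × 0.0465 = 0.122 m.
Head loss: ΔE = (y₂ − y₁)³/(4y₁y₂) = (0.122 − 0.0465)³/(4×0.0465×0.122) = 0.000428/0.0227 = 0.0189 m.
Q = q·b = 0.0684 × 0.546 = 0.0373 m³/s. P = γ·Q·ΔE = 9.81 × 0.0373 × 0.0189 = 0.00691 kW.

P = 0.00691 kW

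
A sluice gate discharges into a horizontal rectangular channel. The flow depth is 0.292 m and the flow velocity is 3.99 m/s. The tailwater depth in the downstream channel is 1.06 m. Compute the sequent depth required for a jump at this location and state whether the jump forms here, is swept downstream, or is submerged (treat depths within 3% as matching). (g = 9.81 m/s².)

Fr₁ = V₁/√(g·y₁) = 3.99/√(9.81×0.292) = 2.36.
Bélanger equation: y₂/y₁ = ½[√(1 + 8Fr₁²) − 1] = ½[√45.46 − 1] = 2.87.
y₂ = 2.87 × 0.292 = 0.838 m.
Tailwater y_tw = 1.06 m: y_tw > y₂, so the jump is submerged.

y₂ = 0.838 m; the jump is submerged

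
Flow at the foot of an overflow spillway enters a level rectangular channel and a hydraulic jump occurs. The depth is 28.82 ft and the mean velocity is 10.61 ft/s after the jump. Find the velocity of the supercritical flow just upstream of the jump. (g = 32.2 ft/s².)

V₁ = 52.56 ft/s

Fr₂ = V₂/√(g·y₂) = 10.61/√(32.2×28.82) = 0.3483.
From the momentum equation (using Fr₂), y₁/y₂ = ½[√(1 + 8Fr₂²) − 1] = ½[√1.9704 − 1] = 0.2019.
y₁ = 0.2019 × 28.82 = 5.818 ft.
V₁ = q/y₁ = 305.8/5.818 = 52.56 ft/s.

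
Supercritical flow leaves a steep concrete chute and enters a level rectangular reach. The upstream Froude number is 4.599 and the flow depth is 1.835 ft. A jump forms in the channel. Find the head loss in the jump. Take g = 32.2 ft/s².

ΔE = 9.653 ft

Fr₁ = 4.599 (given).
Conjugate-depth relation: y₂/y₁ = ½[√(1 + 8Fr₁²) − 1] = ½[√170.21 − 1] = 6.023.
y₂ = 6.023 × 1.835 = 11.05 ft.
Head loss: ΔE = (y₂ − y₁)³/(4y₁y₂) = (11.05 − 1.835)³/(4×1.835×11.05) = 783.1/81.13 = 9.653 ft.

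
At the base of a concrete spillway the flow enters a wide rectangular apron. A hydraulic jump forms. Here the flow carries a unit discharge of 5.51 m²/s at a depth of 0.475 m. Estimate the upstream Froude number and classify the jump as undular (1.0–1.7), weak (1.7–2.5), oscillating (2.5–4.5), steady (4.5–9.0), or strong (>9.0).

V₁ = q/y₁ = 5.51/0.475 = 11.6 m/s. Fr₁ = V₁/√(g·y₁) = 11.6/√(9.81×0.475) = 5.37.
Fr₁ = 5.37 lies in the steady range.

Fr₁ = 5.37; steady jump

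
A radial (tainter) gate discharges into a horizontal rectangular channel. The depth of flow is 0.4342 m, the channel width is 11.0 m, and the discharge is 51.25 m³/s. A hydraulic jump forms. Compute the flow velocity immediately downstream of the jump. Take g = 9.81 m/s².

V₂ = 1.562 m/s

q = Q/b = 51.25/11.0 = 4.659 m²/s; V₁ = q/y₁ = 10.73 m/s. Fr₁ = V₁/√(g·y₁) = 5.199.
Conjugate-depth relation: y₂/y₁ = ½[√(1 + 8Fr₁²) − 1] = ½[√217.25 − 1] = 6.870.
y₂ = 6.870 × 0.4342 = 2.983 m.
V₂ = q/y₂ = 4.659/2.983 = 1.562 m/s.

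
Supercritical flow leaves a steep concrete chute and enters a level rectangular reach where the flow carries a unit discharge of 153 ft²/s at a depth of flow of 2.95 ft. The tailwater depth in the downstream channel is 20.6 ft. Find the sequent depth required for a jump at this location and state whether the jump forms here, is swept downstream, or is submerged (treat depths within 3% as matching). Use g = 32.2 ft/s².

y₂ = 20.8 ft; the jump forms here

V₁ = q/y₁ = 153/2.95 = 51.9 ft/s. Fr₁ = V₁/√(g·y₁) = 51.9/√(32.2×2.95) = 5.32.
By Bélanger, y₂/y₁ = ½[√(1 + 8Fr₁²) − 1] = ½[√227.5 − 1] = 7.04.
y₂ = 7.04 × 2.95 = 20.8 ft.
Tailwater y_tw = 20.6 ft: y_tw ≈ y₂, so the jump forms here.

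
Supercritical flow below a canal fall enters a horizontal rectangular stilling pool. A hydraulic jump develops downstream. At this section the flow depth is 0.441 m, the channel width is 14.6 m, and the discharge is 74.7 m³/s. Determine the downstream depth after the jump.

y₂ = 3.27 m

q = Q/b = 74.7/14.6 = 5.12 m²/s; V₁ = q/y₁ = 11.6 m/s. Fr₁ = V₁/√(g·y₁) = 5.58.
From the momentum equation for a rectangular channel, y₂/y₁ = ½[√(1 + 8Fr₁²) − 1] = ½[√249.9 − 1] = 7.40.
y₂ = 7.40 × 0.441 = 3.27 m.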